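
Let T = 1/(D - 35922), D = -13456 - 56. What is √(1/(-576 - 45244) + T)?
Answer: I*√13484786583345/566266470 ≈ 0.0064849*I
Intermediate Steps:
D = -13512
T = -1/49434 (T = 1/(-13512 - 35922) = 1/(-49434) = -1/49434 ≈ -2.0229e-5)
√(1/(-576 - 45244) + T) = √(1/(-576 - 45244) - 1/49434) = √(1/(-45820) - 1/49434) = √(-1/45820 - 1/49434) = √(-47627/1132532940) = I*√13484786583345/566266470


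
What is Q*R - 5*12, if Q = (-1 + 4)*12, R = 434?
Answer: 15564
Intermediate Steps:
Q = 36 (Q = 3*12 = 36)
Q*R - 5*12 = 36*434 - 5*12 = 15624 - 60 = 15564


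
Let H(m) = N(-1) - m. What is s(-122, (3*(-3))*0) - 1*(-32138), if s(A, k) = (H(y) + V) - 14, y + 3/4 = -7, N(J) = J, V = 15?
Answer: 128583/4 ≈ 32146.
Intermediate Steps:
y = -31/4 (y = -3/4 - 7 = -31/4 ≈ -7.7500)
H(m) = -1 - m
s(A, k) = 31/4 (s(A, k) = ((-1 - 1*(-31/4)) + 15) - 14 = ((-1 + 31/4) + 15) - 14 = (27/4 + 15) - 14 = 87/4 - 14 = 31/4)
s(-122, (3*(-3))*0) - 1*(-32138) = 31/4 - 1*(-32138) = 31/4 + 32138 = 128583/4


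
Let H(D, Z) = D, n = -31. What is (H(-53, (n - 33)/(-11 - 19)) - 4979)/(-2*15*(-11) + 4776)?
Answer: -68/69 ≈ -0.98551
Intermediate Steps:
(H(-53, (n - 33)/(-11 - 19)) - 4979)/(-2*15*(-11) + 4776) = (-53 - 4979)/(-2*15*(-11) + 4776) = -5032/(-30*(-11) + 4776) = -5032/(330 + 4776) = -5032/5106 = -5032*1/5106 = -68/69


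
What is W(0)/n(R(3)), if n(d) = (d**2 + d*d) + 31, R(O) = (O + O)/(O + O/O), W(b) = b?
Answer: 0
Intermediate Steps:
R(O) = 2*O/(1 + O) (R(O) = (2*O)/(O + 1) = (2*O)/(1 + O) = 2*O/(1 + O))
n(d) = 31 + 2*d**2 (n(d) = (d**2 + d**2) + 31 = 2*d**2 + 31 = 31 + 2*d**2)
W(0)/n(R(3)) = 0/(31 + 2*(2*3/(1 + 3))**2) = 0/(31 + 2*(2*3/4)**2) = 0/(31 + 2*(2*3*(1/4))**2) = 0/(31 + 2*(3/2)**2) = 0/(31 + 2*(9/4)) = 0/(31 + 9/2) = 0/(71/2) = 0*(2/71) = 0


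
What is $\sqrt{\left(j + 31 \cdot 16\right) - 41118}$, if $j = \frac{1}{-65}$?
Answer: $\frac{i \sqrt{171628015}}{65} \approx 201.55 i$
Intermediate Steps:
$j = - \frac{1}{65} \approx -0.015385$
$\sqrt{\left(j + 31 \cdot 16\right) - 41118} = \sqrt{\left(- \frac{1}{65} + 31 \cdot 16\right) - 41118} = \sqrt{\left(- \frac{1}{65} + 496\right) - 41118} = \sqrt{\frac{32239}{65} - 41118} = \sqrt{- \frac{2640431}{65}} = \frac{i \sqrt{171628015}}{65}$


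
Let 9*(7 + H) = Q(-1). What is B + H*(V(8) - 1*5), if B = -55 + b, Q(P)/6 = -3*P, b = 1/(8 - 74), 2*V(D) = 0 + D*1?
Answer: -3301/66 ≈ -50.015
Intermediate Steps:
V(D) = D/2 (V(D) = (0 + D*1)/2 = (0 + D)/2 = D/2)
b = -1/66 (b = 1/(-66) = -1/66 ≈ -0.015152)
Q(P) = -18*P (Q(P) = 6*(-3*P) = -18*P)
H = -5 (H = -7 + (-18*(-1))/9 = -7 + (⅑)*18 = -7 + 2 = -5)
B = -3631/66 (B = -55 - 1/66 = -3631/66 ≈ -55.015)
B + H*(V(8) - 1*5) = -3631/66 - 5*((½)*8 - 1*5) = -3631/66 - 5*(4 - 5) = -3631/66 - 5*(-1) = -3631/66 + 5 = -3301/66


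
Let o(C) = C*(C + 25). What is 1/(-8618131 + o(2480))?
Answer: -1/2405731 ≈ -4.1567e-7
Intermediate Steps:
o(C) = C*(25 + C)
1/(-8618131 + o(2480)) = 1/(-8618131 + 2480*(25 + 2480)) = 1/(-8618131 + 2480*2505) = 1/(-8618131 + 6212400) = 1/(-2405731) = -1/2405731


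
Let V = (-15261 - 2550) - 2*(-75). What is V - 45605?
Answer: -63266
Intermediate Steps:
V = -17661 (V = -17811 + 150 = -17661)
V - 45605 = -17661 - 45605 = -63266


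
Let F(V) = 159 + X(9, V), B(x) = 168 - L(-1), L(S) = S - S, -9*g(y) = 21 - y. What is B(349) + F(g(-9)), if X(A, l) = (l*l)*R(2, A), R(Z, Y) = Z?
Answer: 3143/9 ≈ 349.22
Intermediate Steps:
g(y) = -7/3 + y/9 (g(y) = -(21 - y)/9 = -7/3 + y/9)
L(S) = 0
X(A, l) = 2*l**2 (X(A, l) = (l*l)*2 = l**2*2 = 2*l**2)
B(x) = 168 (B(x) = 168 - 1*0 = 168 + 0 = 168)
F(V) = 159 + 2*V**2
B(349) + F(g(-9)) = 168 + (159 + 2*(-7/3 + (1/9)*(-9))**2) = 168 + (159 + 2*(-7/3 - 1)**2) = 168 + (159 + 2*(-10/3)**2) = 168 + (159 + 2*(100/9)) = 168 + (159 + 200/9) = 168 + 1631/9 = 3143/9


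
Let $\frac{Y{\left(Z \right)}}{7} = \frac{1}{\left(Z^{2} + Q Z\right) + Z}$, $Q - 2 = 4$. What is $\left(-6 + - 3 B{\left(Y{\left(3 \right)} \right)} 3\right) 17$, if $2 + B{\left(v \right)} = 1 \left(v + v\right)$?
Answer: $\frac{663}{5} \approx 132.6$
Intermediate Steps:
$Q = 6$ ($Q = 2 + 4 = 6$)
$Y{\left(Z \right)} = \frac{7}{Z^{2} + 7 Z}$ ($Y{\left(Z \right)} = \frac{7}{\left(Z^{2} + 6 Z\right) + Z} = \frac{7}{Z^{2} + 7 Z}$)
$B{\left(v \right)} = -2 + 2 v$ ($B{\left(v \right)} = -2 + 1 \left(v + v\right) = -2 + 1 \cdot 2 v = -2 + 2 v$)
$\left(-6 + - 3 B{\left(Y{\left(3 \right)} \right)} 3\right) 17 = \left(-6 + - 3 \left(-2 + 2 \frac{7}{3 \left(7 + 3\right)}\right) 3\right) 17 = \left(-6 + - 3 \left(-2 + 2 \cdot 7 \cdot \frac{1}{3} \cdot \frac{1}{10}\right) 3\right) 17 = \left(-6 + - 3 \left(-2 + 2 \cdot \frac{7}{30}\right) 3\right) 17 = \left(-6 + - 3 \left(-2 + \frac{7}{15}\right) 3\right) 17 = \left(-6 + \left(-3\right) \left(- \frac{23}{15}\right) 3\right) 17 = \left(-6 + \frac{23}{5} \cdot 3\right) 17 = \left(-6 + \frac{69}{5}\right) 17 = \frac{39}{5} \cdot 17 = \frac{663}{5}$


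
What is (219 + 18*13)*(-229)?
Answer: -103737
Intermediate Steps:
(219 + 18*13)*(-229) = (219 + 234)*(-229) = 453*(-229) = -103737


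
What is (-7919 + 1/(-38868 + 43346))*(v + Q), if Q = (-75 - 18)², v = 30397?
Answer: -692310588963/2239 ≈ -3.0920e+8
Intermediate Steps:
Q = 8649 (Q = (-93)² = 8649)
(-7919 + 1/(-38868 + 43346))*(v + Q) = (-7919 + 1/(-38868 + 43346))*(30397 + 8649) = (-7919 + 1/4478)*39046 = -35461281/4478*39046 = -692310588963/2239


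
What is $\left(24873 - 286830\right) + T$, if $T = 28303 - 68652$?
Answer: $-302306$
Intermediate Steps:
$T = -40349$
$\left(24873 - 286830\right) + T = \left(24873 - 286830\right) - 40349 = -261957 - 40349 = -302306$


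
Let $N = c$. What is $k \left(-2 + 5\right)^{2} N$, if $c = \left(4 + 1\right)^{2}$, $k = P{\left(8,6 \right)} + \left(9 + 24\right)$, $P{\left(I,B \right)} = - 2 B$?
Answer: $4725$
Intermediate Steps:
$k = 21$ ($k = \left(-2\right) 6 + \left(9 + 24\right) = -12 + 33 = 21$)
$c = 25$ ($c = 5^{2} = 25$)
$N = 25$
$k \left(-2 + 5\right)^{2} N = 21 \left(-2 + 5\right)^{2} \cdot 25 = 21 \cdot 3^{2} \cdot 25 = 21 \cdot 9 \cdot 25 = 189 \cdot 25 = 4725$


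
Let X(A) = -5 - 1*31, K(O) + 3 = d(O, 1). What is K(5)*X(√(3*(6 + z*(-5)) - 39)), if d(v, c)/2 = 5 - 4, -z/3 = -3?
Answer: 36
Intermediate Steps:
z = 9 (z = -3*(-3) = 9)
d(v, c) = 2 (d(v, c) = 2*(5 - 4) = 2*1 = 2)
K(O) = -1 (K(O) = -3 + 2 = -1)
X(A) = -36 (X(A) = -5 - 31 = -36)
K(5)*X(√(3*(6 + z*(-5)) - 39)) = -1*(-36) = 36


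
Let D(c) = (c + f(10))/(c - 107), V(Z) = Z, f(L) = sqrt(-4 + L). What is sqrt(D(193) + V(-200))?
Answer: sqrt(-1462602 + 86*sqrt(6))/86 ≈ 14.062*I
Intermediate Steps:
D(c) = (c + sqrt(6))/(-107 + c) (D(c) = (c + sqrt(-4 + 10))/(c - 107) = (c + sqrt(6))/(-107 + c))
sqrt(D(193) + V(-200)) = sqrt((193 + sqrt(6))/(-107 + 193) - 200) = sqrt((193 + sqrt(6))/86 - 200) = sqrt((193/86 + sqrt(6)/86) - 200) = sqrt(-17007/86 + sqrt(6)/86)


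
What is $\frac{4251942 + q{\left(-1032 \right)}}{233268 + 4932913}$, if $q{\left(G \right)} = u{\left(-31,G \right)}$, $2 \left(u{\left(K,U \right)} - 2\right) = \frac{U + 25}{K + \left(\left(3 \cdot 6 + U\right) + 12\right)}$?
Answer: $\frac{8784517311}{10673329946} \approx 0.82303$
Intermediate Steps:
$u{\left(K,U \right)} = 2 + \frac{25 + U}{2 \left(30 + K + U\right)}$ ($u{\left(K,U \right)} = 2 + \frac{\left(U + 25\right) \frac{1}{K + \left(\left(3 \cdot 6 + U\right) + 12\right)}}{2} = 2 + \frac{\left(25 + U\right) \frac{1}{K + \left(\left(18 + U\right) + 12\right)}}{2} = 2 + \frac{\left(25 + U\right) \frac{1}{K + \left(30 + U\right)}}{2} = 2 + \frac{\left(25 + U\right) \frac{1}{30 + K + U}}{2} = 2 + \frac{\frac{1}{30 + K + U} \left(25 + U\right)}{2} = 2 + \frac{25 + U}{2 \left(30 + K + U\right)}$)
$q{\left(G \right)} = \frac{21 + 5 G}{2 \left(-1 + G\right)}$ ($q{\left(G \right)} = \frac{145 + 4 \left(-31\right) + 5 G}{2 \left(30 - 31 + G\right)} = \frac{145 - 124 + 5 G}{2 \left(-1 + G\right)} = \frac{21 + 5 G}{2 \left(-1 + G\right)}$)
$\frac{4251942 + q{\left(-1032 \right)}}{233268 + 4932913} = \frac{4251942 + \frac{21 + 5 \left(-1032\right)}{2 \left(-1 - 1032\right)}}{233268 + 4932913} = \frac{4251942 + \frac{21 - 5160}{2 \left(-1033\right)}}{5166181} = \left(4251942 + \frac{1}{2} \left(- \frac{1}{1033}\right) \left(-5139\right)\right) \frac{1}{5166181} = \left(4251942 + \frac{5139}{2066}\right) \frac{1}{5166181} = \frac{8784517311}{2066} \cdot \frac{1}{5166181} = \frac{8784517311}{10673329946}$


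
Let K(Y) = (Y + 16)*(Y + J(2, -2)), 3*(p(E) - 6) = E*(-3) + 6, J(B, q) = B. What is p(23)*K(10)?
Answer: -4680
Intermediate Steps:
p(E) = 8 - E (p(E) = 6 + (E*(-3) + 6)/3 = 6 + (-3*E + 6)/3 = 6 + (6 - 3*E)/3 = 6 + (2 - E) = 8 - E)
K(Y) = (2 + Y)*(16 + Y) (K(Y) = (Y + 16)*(Y + 2) = (16 + Y)*(2 + Y) = (2 + Y)*(16 + Y))
p(23)*K(10) = (8 - 1*23)*(32 + 10² + 18*10) = (8 - 23)*(32 + 100 + 180) = -15*312 = -4680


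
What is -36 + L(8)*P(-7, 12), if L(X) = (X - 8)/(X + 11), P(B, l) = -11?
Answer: -36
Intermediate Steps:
L(X) = (-8 + X)/(11 + X)
-36 + L(8)*P(-7, 12) = -36 + ((-8 + 8)/(11 + 8))*(-11) = -36 + (0/19)*(-11) = -36 + ((1/19)*0)*(-11) = -36 + 0*(-11) = -36 + 0 = -36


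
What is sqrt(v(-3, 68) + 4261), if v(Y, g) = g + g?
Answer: sqrt(4397) ≈ 66.310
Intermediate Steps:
v(Y, g) = 2*g
sqrt(v(-3, 68) + 4261) = sqrt(2*68 + 4261) = sqrt(136 + 4261) = sqrt(4397)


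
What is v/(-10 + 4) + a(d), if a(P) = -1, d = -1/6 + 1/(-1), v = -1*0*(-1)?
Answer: -1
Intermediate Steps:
v = 0 (v = 0*(-1) = 0)
d = -7/6 (d = -1*⅙ + 1*(-1) = -⅙ - 1 = -7/6 ≈ -1.1667)
v/(-10 + 4) + a(d) = 0/(-10 + 4) - 1 = 0/(-6) - 1 = 0*(-⅙) - 1 = 0 - 1 = -1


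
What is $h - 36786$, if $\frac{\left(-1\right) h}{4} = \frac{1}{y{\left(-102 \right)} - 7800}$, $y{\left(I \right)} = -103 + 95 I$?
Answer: $- \frac{647176094}{17593} \approx -36786.0$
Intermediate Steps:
$h = \frac{4}{17593}$ ($h = - \frac{4}{\left(-103 + 95 \left(-102\right)\right) - 7800} = - \frac{4}{\left(-103 - 9690\right) - 7800} = - \frac{4}{-9793 - 7800} = - \frac{4}{-17593} = \left(-4\right) \left(- \frac{1}{17593}\right) = \frac{4}{17593} \approx 0.00022736$)
$h - 36786 = \frac{4}{17593} - 36786 = - \frac{647176094}{17593}$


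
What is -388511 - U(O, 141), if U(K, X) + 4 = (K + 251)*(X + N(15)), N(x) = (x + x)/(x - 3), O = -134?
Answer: -810593/2 ≈ -4.0530e+5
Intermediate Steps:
N(x) = 2*x/(-3 + x) (N(x) = (2*x)/(-3 + x) = 2*x/(-3 + x))
U(K, X) = -4 + (251 + K)*(5/2 + X) (U(K, X) = -4 + (K + 251)*(X + 2*15/(-3 + 15)) = -4 + (251 + K)*(X + 2*15/12) = -4 + (251 + K)*(X + 2*15*(1/12)) = -4 + (251 + K)*(X + 5/2) = -4 + (251 + K)*(5/2 + X))
-388511 - U(O, 141) = -388511 - (1247/2 + 251*141 + (5/2)*(-134) - 134*141) = -388511 - (1247/2 + 35391 - 335 - 18894) = -388511 - 1*33571/2 = -388511 - 33571/2 = -810593/2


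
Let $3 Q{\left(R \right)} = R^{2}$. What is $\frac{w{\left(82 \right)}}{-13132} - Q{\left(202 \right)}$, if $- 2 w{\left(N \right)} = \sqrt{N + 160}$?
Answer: $- \frac{40804}{3} + \frac{11 \sqrt{2}}{26264} \approx -13601.0$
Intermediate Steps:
$w{\left(N \right)} = - \frac{\sqrt{160 + N}}{2}$ ($w{\left(N \right)} = - \frac{\sqrt{N + 160}}{2} = - \frac{\sqrt{160 + N}}{2}$)
$Q{\left(R \right)} = \frac{R^{2}}{3}$
$\frac{w{\left(82 \right)}}{-13132} - Q{\left(202 \right)} = \frac{\left(- \frac{1}{2}\right) \sqrt{160 + 82}}{-13132} - \frac{202^{2}}{3} = - \frac{\sqrt{242}}{2} \left(- \frac{1}{13132}\right) - \frac{1}{3} \cdot 40804 = - \frac{11 \sqrt{2}}{2} \left(- \frac{1}{13132}\right) - \frac{40804}{3} = \frac{11 \sqrt{2}}{26264} - \frac{40804}{3} = - \frac{40804}{3} + \frac{11 \sqrt{2}}{26264}$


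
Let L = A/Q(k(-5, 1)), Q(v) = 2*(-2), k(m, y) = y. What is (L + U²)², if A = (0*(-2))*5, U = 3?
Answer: 81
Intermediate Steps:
Q(v) = -4
A = 0 (A = 0*5 = 0)
L = 0 (L = 0/(-4) = 0*(-¼) = 0)
(L + U²)² = (0 + 3²)² = (0 + 9)² = 9² = 81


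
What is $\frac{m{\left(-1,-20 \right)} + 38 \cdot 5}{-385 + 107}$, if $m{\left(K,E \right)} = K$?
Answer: $- \frac{189}{278} \approx -0.67986$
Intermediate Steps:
$\frac{m{\left(-1,-20 \right)} + 38 \cdot 5}{-385 + 107} = \frac{-1 + 38 \cdot 5}{-385 + 107} = \frac{-1 + 190}{-278} = 189 \left(- \frac{1}{278}\right) = - \frac{189}{278}$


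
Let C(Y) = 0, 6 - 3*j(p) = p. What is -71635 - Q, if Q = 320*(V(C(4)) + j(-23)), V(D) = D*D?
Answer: -224185/3 ≈ -74728.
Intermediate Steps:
j(p) = 2 - p/3
V(D) = D**2
Q = 9280/3 (Q = 320*(0**2 + (2 - 1/3*(-23))) = 320*(0 + (2 + 23/3)) = 320*(0 + 29/3) = 320*(29/3) = 9280/3 ≈ 3093.3)
-71635 - Q = -71635 - 1*9280/3 = -71635 - 9280/3 = -224185/3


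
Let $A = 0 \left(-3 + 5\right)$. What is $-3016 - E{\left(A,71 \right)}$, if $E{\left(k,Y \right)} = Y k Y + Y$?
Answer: $-3087$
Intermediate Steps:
$A = 0$ ($A = 0 \cdot 2 = 0$)
$E{\left(k,Y \right)} = Y + k Y^{2}$ ($E{\left(k,Y \right)} = k Y^{2} + Y = Y + k Y^{2}$)
$-3016 - E{\left(A,71 \right)} = -3016 - 71 \left(1 + 71 \cdot 0\right) = -3016 - 71 \left(1 + 0\right) = -3016 - 71 \cdot 1 = -3016 - 71 = -3087$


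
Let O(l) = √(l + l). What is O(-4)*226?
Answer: 452*I*√2 ≈ 639.22*I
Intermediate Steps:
O(l) = √2*√l (O(l) = √(2*l) = √2*√l)
O(-4)*226 = (√2*√(-4))*226 = (√2*(2*I))*226 = (2*I*√2)*226 = 452*I*√2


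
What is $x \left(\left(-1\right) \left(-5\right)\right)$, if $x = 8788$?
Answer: $43940$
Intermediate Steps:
$x \left(\left(-1\right) \left(-5\right)\right) = 8788 \left(\left(-1\right) \left(-5\right)\right) = 8788 \cdot 5 = 43940$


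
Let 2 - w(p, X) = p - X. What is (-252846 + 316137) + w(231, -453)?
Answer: 62609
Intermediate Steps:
w(p, X) = 2 + X - p (w(p, X) = 2 - (p - X) = 2 + (X - p) = 2 + X - p)
(-252846 + 316137) + w(231, -453) = (-252846 + 316137) + (2 - 453 - 1*231) = 63291 + (2 - 453 - 231) = 63291 - 682 = 62609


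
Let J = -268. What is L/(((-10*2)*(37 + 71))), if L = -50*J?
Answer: -335/54 ≈ -6.2037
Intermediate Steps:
L = 13400 (L = -50*(-268) = 13400)
L/(((-10*2)*(37 + 71))) = 13400/(((-10*2)*(37 + 71))) = 13400/((-20*108)) = 13400/(-2160) = 13400*(-1/2160) = -335/54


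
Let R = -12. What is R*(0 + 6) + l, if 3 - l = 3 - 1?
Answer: -71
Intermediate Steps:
l = 1 (l = 3 - (3 - 1) = 3 - 1*2 = 3 - 2 = 1)
R*(0 + 6) + l = -12*(0 + 6) + 1 = -12*6 + 1 = -72 + 1 = -71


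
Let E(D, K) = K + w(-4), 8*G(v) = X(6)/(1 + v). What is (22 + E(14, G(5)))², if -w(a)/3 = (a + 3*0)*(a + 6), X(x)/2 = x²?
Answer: 9025/4 ≈ 2256.3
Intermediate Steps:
X(x) = 2*x²
w(a) = -3*a*(6 + a) (w(a) = -3*(a + 3*0)*(a + 6) = -3*(a + 0)*(6 + a) = -3*a*(6 + a))
G(v) = 9/(1 + v) (G(v) = ((2*6²)/(1 + v))/8 = ((2*36)/(1 + v))/8 = (72/(1 + v))/8 = 9/(1 + v))
E(D, K) = 24 + K (E(D, K) = K - 3*(-4)*(6 - 4) = K - 3*(-4)*2 = K + 24 = 24 + K)
(22 + E(14, G(5)))² = (22 + (24 + 9/(1 + 5)))² = (22 + (24 + 9/6))² = (22 + (24 + 9*(⅙)))² = (22 + (24 + 3/2))² = (22 + 51/2)² = (95/2)² = 9025/4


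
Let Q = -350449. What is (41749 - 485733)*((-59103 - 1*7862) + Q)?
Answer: 185325137376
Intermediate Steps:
(41749 - 485733)*((-59103 - 1*7862) + Q) = (41749 - 485733)*((-59103 - 1*7862) - 350449) = -443984*((-59103 - 7862) - 350449) = -443984*(-66965 - 350449) = -443984*(-417414) = 185325137376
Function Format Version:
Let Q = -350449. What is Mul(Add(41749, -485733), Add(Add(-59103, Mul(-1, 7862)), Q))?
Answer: 185325137376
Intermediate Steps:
Mul(Add(41749, -485733), Add(Add(-59103, Mul(-1, 7862)), Q)) = Mul(Add(41749, -485733), Add(Add(-59103, Mul(-1, 7862)), -350449)) = Mul(-443984, Add(Add(-59103, -7862), -350449)) = Mul(-443984, Add(-66965, -350449)) = Mul(-443984, -417414) = 185325137376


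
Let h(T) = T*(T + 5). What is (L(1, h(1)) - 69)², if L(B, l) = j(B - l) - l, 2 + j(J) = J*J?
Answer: 2704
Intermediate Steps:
h(T) = T*(5 + T)
j(J) = -2 + J² (j(J) = -2 + J*J = -2 + J²)
L(B, l) = -2 + (B - l)² - l (L(B, l) = (-2 + (B - l)²) - l = -2 + (B - l)² - l)
(L(1, h(1)) - 69)² = ((-2 + (1 - (5 + 1))² - (5 + 1)) - 69)² = ((-2 + (1 - 6)² - 6) - 69)² = ((-2 + (-5)² - 6) - 69)² = ((-2 + 25 - 6) - 69)² = (17 - 69)² = (-52)² = 2704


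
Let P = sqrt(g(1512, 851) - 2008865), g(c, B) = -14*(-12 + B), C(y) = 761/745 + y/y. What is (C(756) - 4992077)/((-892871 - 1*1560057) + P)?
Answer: 9122674367225152/4482559056377275 + 3719095859*I*sqrt(2020611)/4482559056377275 ≈ 2.0351 + 0.0011794*I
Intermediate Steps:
C(y) = 1506/745 (C(y) = 761*(1/745) + 1 = 761/745 + 1 = 1506/745)
g(c, B) = 168 - 14*B
P = I*sqrt(2020611) (P = sqrt((168 - 14*851) - 2008865) = sqrt((168 - 11914) - 2008865) = sqrt(-11746 - 2008865) = sqrt(-2020611) = I*sqrt(2020611) ≈ 1421.5*I)
(C(756) - 4992077)/((-892871 - 1*1560057) + P) = (1506/745 - 4992077)/((-892871 - 1*1560057) + I*sqrt(2020611)) = -3719095859/(745*((-892871 - 1560057) + I*sqrt(2020611))) = -3719095859/(745*(-2452928 + I*sqrt(2020611)))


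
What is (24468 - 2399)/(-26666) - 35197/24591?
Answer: -1481261981/655743606 ≈ -2.2589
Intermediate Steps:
(24468 - 2399)/(-26666) - 35197/24591 = 22069*(-1/26666) - 35197*1/24591 = -22069/26666 - 35197/24591 = -1481261981/655743606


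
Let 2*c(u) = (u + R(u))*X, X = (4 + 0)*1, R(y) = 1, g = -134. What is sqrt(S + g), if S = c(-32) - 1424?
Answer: 18*I*sqrt(5) ≈ 40.249*I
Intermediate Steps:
X = 4 (X = 4*1 = 4)
c(u) = 2 + 2*u (c(u) = ((u + 1)*4)/2 = ((1 + u)*4)/2 = (4 + 4*u)/2 = 2 + 2*u)
S = -1486 (S = (2 + 2*(-32)) - 1424 = (2 - 64) - 1424 = -62 - 1424 = -1486)
sqrt(S + g) = sqrt(-1486 - 134) = sqrt(-1620) = 18*I*sqrt(5)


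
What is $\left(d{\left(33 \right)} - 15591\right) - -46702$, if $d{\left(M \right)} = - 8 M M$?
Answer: $22399$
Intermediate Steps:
$d{\left(M \right)} = - 8 M^{2}$
$\left(d{\left(33 \right)} - 15591\right) - -46702 = \left(- 8 \cdot 33^{2} - 15591\right) - -46702 = \left(\left(-8\right) 1089 - 15591\right) + 46702 = \left(-8712 - 15591\right) + 46702 = -24303 + 46702 = 22399$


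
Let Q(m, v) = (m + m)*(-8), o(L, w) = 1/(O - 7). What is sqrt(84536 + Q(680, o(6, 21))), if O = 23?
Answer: 6*sqrt(2046) ≈ 271.40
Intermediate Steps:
o(L, w) = 1/16 (o(L, w) = 1/(23 - 7) = 1/16)
Q(m, v) = -16*m (Q(m, v) = (2*m)*(-8) = -16*m)
sqrt(84536 + Q(680, o(6, 21))) = sqrt(84536 - 16*680) = sqrt(84536 - 10880) = sqrt(73656) = 6*sqrt(2046)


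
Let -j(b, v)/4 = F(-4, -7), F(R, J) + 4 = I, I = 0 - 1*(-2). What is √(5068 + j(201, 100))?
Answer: 6*√141 ≈ 71.246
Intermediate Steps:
I = 2 (I = 0 + 2 = 2)
F(R, J) = -2 (F(R, J) = -4 + 2 = -2)
j(b, v) = 8 (j(b, v) = -4*(-2) = 8)
√(5068 + j(201, 100)) = √(5068 + 8) = √5076 = 6*√141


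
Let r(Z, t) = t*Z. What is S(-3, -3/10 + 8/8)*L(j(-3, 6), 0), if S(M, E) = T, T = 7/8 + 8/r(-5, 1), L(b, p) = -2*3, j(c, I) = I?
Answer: 87/20 ≈ 4.3500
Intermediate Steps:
r(Z, t) = Z*t
L(b, p) = -6
T = -29/40 (T = 7/8 + 8/((-5*1)) = 7*(⅛) + 8/(-5) = 7/8 + 8*(-⅕) = 7/8 - 8/5 = -29/40 ≈ -0.72500)
S(M, E) = -29/40
S(-3, -3/10 + 8/8)*L(j(-3, 6), 0) = -29/40*(-6) = 87/20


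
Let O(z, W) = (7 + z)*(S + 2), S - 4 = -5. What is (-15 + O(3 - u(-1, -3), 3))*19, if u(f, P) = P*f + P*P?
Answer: -323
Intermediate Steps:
S = -1 (S = 4 - 5 = -1)
u(f, P) = P² + P*f (u(f, P) = P*f + P² = P² + P*f)
O(z, W) = 7 + z (O(z, W) = (7 + z)*(-1 + 2) = (7 + z)*1 = 7 + z)
(-15 + O(3 - u(-1, -3), 3))*19 = (-15 + (7 + (3 - (-3)*(-3 - 1))))*19 = (-15 + (7 + (3 - (-3)*(-4))))*19 = (-15 + (7 + (3 - 1*12)))*19 = (-15 + (7 + (3 - 12)))*19 = (-15 + (7 - 9))*19 = (-15 - 2)*19 = -17*19 = -323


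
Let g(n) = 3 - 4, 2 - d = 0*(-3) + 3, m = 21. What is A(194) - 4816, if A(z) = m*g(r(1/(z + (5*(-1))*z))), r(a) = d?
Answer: -4837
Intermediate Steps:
d = -1 (d = 2 - (0*(-3) + 3) = 2 - (0 + 3) = 2 - 1*3 = 2 - 3 = -1)
r(a) = -1
g(n) = -1
A(z) = -21 (A(z) = 21*(-1) = -21)
A(194) - 4816 = -21 - 4816 = -4837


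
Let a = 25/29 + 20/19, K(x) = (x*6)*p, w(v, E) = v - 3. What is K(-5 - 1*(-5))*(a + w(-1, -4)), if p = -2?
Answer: 0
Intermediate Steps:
w(v, E) = -3 + v
K(x) = -12*x (K(x) = (x*6)*(-2) = (6*x)*(-2) = -12*x)
a = 1055/551 (a = 25*(1/29) + 20*(1/19) = 25/29 + 20/19 = 1055/551 ≈ 1.9147)
K(-5 - 1*(-5))*(a + w(-1, -4)) = (-12*(-5 - 1*(-5)))*(1055/551 + (-3 - 1)) = (-12*(-5 + 5))*(1055/551 - 4) = -12*0*(-1149/551) = 0*(-1149/551) = 0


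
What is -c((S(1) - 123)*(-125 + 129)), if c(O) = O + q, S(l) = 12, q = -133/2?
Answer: 1021/2 ≈ 510.50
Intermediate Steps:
q = -133/2 (q = -133*1/2 = -133/2 ≈ -66.500)
c(O) = -133/2 + O (c(O) = O - 133/2 = -133/2 + O)
-c((S(1) - 123)*(-125 + 129)) = -(-133/2 + (12 - 123)*(-125 + 129)) = -(-133/2 - 111*4) = -(-133/2 - 444) = -1*(-1021/2) = 1021/2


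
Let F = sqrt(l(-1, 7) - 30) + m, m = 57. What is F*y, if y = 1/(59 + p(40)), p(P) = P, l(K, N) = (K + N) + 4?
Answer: 19/33 + 2*I*sqrt(5)/99 ≈ 0.57576 + 0.045173*I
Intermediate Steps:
l(K, N) = 4 + K + N
y = 1/99 (y = 1/(59 + 40) = 1/99 ≈ 0.010101)
F = 57 + 2*I*sqrt(5) (F = sqrt((4 - 1 + 7) - 30) + 57 = sqrt(10 - 30) + 57 = sqrt(-20) + 57 = 2*I*sqrt(5) + 57 = 57 + 2*I*sqrt(5) ≈ 57.0 + 4.4721*I)
F*y = (57 + 2*I*sqrt(5))*(1/99) = 19/33 + 2*I*sqrt(5)/99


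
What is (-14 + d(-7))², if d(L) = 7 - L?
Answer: 0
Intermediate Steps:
(-14 + d(-7))² = (-14 + (7 - 1*(-7)))² = (-14 + (7 + 7))² = (-14 + 14)² = 0² = 0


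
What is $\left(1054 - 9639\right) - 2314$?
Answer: $-10899$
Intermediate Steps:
$\left(1054 - 9639\right) - 2314 = -8585 - 2314 = -10899$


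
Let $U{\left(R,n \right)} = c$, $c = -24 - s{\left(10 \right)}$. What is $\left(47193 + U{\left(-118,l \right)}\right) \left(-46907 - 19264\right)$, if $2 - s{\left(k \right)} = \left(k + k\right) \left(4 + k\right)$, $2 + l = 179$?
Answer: $-3139615437$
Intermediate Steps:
$l = 177$ ($l = -2 + 179 = 177$)
$s{\left(k \right)} = 2 - 2 k \left(4 + k\right)$ ($s{\left(k \right)} = 2 - \left(k + k\right) \left(4 + k\right) = 2 - 2 k \left(4 + k\right)$)
$c = 254$ ($c = -24 - \left(2 - 80 - 2 \cdot 10^{2}\right) = -24 - \left(2 - 80 - 200\right) = -24 - -278 = -24 + 278 = 254$)
$U{\left(R,n \right)} = 254$
$\left(47193 + U{\left(-118,l \right)}\right) \left(-46907 - 19264\right) = \left(47193 + 254\right) \left(-46907 - 19264\right) = 47447 \left(-66171\right) = -3139615437$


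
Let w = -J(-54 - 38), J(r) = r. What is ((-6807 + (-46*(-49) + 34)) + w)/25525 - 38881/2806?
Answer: -1004859687/71623150 ≈ -14.030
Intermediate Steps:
w = 92 (w = -(-54 - 38) = -1*(-92) = 92)
((-6807 + (-46*(-49) + 34)) + w)/25525 - 38881/2806 = ((-6807 + (-46*(-49) + 34)) + 92)/25525 - 38881/2806 = ((-6807 + (2254 + 34)) + 92)*(1/25525) - 38881*1/2806 = ((-6807 + 2288) + 92)*(1/25525) - 38881/2806 = (-4519 + 92)*(1/25525) - 38881/2806 = -4427*1/25525 - 38881/2806 = -4427/25525 - 38881/2806 = -1004859687/71623150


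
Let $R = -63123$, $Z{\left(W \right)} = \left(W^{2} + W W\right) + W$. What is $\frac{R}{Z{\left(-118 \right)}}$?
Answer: $- \frac{63123}{27730} \approx -2.2763$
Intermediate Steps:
$Z{\left(W \right)} = W + 2 W^{2}$ ($Z{\left(W \right)} = \left(W^{2} + W^{2}\right) + W = 2 W^{2} + W = W + 2 W^{2}$)
$\frac{R}{Z{\left(-118 \right)}} = - \frac{63123}{\left(-118\right) \left(1 + 2 \left(-118\right)\right)} = - \frac{63123}{\left(-118\right) \left(1 - 236\right)} = - \frac{63123}{\left(-118\right) \left(-235\right)} = - \frac{63123}{27730}$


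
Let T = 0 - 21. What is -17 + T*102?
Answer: -2159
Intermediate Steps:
T = -21
-17 + T*102 = -17 - 21*102 = -17 - 2142 = -2159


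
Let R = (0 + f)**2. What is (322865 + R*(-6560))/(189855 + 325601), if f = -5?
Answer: 158865/515456 ≈ 0.30820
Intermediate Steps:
R = 25 (R = (0 - 5)**2 = (-5)**2 = 25)
(322865 + R*(-6560))/(189855 + 325601) = (322865 + 25*(-6560))/(189855 + 325601) = (322865 - 164000)/515456 = 158865*(1/515456) = 158865/515456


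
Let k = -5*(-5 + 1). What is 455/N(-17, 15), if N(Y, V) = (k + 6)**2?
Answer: 35/52 ≈ 0.67308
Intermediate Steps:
k = 20 (k = -5*(-4) = 20)
N(Y, V) = 676 (N(Y, V) = (20 + 6)**2 = 26**2 = 676)
455/N(-17, 15) = 455/676 = 455*(1/676) = 35/52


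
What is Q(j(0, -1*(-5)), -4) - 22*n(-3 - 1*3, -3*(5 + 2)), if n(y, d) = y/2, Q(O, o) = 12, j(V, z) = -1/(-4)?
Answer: 78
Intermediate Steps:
j(V, z) = 1/4 (j(V, z) = -1*(-1/4) = 1/4)
n(y, d) = y/2 (n(y, d) = y*(1/2) = y/2)
Q(j(0, -1*(-5)), -4) - 22*n(-3 - 1*3, -3*(5 + 2)) = 12 - 11*(-3 - 1*3) = 12 - 11*(-3 - 3) = 12 - 11*(-6) = 12 - 22*(-3) = 12 + 66 = 78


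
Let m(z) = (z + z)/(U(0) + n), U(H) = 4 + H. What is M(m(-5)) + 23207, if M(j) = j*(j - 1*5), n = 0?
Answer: 92903/4 ≈ 23226.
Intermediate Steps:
m(z) = z/2 (m(z) = (z + z)/((4 + 0) + 0) = (2*z)/(4 + 0) = (2*z)/4 = (2*z)*(1/4) = z/2)
M(j) = j*(-5 + j) (M(j) = j*(j - 5) = j*(-5 + j))
M(m(-5)) + 23207 = ((1/2)*(-5))*(-5 + (1/2)*(-5)) + 23207 = -5*(-5 - 5/2)/2 + 23207 = -5/2*(-15/2) + 23207 = 75/4 + 23207 = 92903/4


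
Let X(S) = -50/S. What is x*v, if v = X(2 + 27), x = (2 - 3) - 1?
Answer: 100/29 ≈ 3.4483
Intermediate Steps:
x = -2 (x = -1 - 1 = -2)
v = -50/29 (v = -50/(2 + 27) = -50/29 ≈ -1.7241)
x*v = -2*(-50/29) = 100/29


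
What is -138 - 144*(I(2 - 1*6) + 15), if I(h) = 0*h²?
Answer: -2298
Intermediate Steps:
I(h) = 0
-138 - 144*(I(2 - 1*6) + 15) = -138 - 144*(0 + 15) = -138 - 144*15 = -138 - 2160 = -2298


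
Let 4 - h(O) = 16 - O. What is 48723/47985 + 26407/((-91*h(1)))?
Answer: 62662458/2287285 ≈ 27.396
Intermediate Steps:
h(O) = -12 + O (h(O) = 4 - (16 - O) = 4 + (-16 + O) = -12 + O)
48723/47985 + 26407/((-91*h(1))) = 48723/47985 + 26407/((-91*(-12 + 1))) = 48723*(1/47985) + 26407/((-91*(-11))) = 16241/15995 + 26407/1001 = 62662458/2287285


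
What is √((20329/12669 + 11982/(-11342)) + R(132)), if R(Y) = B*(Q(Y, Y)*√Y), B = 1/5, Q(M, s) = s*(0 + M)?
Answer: 2*√(17685667324476375 + 224849454327828835560*√33)/359229495 ≈ 200.09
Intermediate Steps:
Q(M, s) = M*s (Q(M, s) = s*M = M*s)
B = ⅕ ≈ 0.20000
R(Y) = Y^(5/2)/5 (R(Y) = ((Y*Y)*√Y)/5 = (Y²*√Y)/5 = Y^(5/2)/5)
√((20329/12669 + 11982/(-11342)) + R(132)) = √((20329/12669 + 11982/(-11342)) + 132^(5/2)/5) = √((20329*(1/12669) + 11982*(-1/11342)) + (34848*√33)/5) = √((20329/12669 - 5991/5671) + 34848*√33/5) = √(39385780/71845899 + 34848*√33/5)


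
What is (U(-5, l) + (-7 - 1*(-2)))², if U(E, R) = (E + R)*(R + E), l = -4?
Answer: 5776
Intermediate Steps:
U(E, R) = (E + R)² (U(E, R) = (E + R)*(E + R) = (E + R)²)
(U(-5, l) + (-7 - 1*(-2)))² = ((-5 - 4)² + (-7 - 1*(-2)))² = ((-9)² + (-7 + 2))² = (81 - 5)² = 76² = 5776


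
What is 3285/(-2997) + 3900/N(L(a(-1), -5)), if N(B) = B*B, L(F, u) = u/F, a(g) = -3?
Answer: 467167/333 ≈ 1402.9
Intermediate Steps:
N(B) = B²
3285/(-2997) + 3900/N(L(a(-1), -5)) = 3285/(-2997) + 3900/((-5/(-3))²) = 3285*(-1/2997) + 3900/((-5*(-⅓))²) = -365/333 + 3900/((5/3)²) = -365/333 + 3900/(25/9) = -365/333 + 3900*(9/25) = -365/333 + 1404 = 467167/333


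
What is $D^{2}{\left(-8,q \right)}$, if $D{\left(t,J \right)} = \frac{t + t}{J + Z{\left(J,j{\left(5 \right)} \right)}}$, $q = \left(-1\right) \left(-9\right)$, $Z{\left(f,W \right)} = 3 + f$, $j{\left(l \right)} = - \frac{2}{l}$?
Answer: $\frac{256}{441} \approx 0.5805$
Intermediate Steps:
$q = 9$
$D{\left(t,J \right)} = \frac{2 t}{3 + 2 J}$ ($D{\left(t,J \right)} = \frac{t + t}{J + \left(3 + J\right)} = \frac{2 t}{3 + 2 J}$)
$D^{2}{\left(-8,q \right)} = \left(2 \left(-8\right) \frac{1}{3 + 2 \cdot 9}\right)^{2} = \left(2 \left(-8\right) \frac{1}{3 + 18}\right)^{2} = \left(2 \left(-8\right) \frac{1}{21}\right)^{2} = \left(- \frac{16}{21}\right)^{2} = \frac{256}{441}$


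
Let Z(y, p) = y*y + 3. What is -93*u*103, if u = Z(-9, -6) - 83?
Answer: -9579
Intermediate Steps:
Z(y, p) = 3 + y**2 (Z(y, p) = y**2 + 3 = 3 + y**2)
u = 1 (u = (3 + (-9)**2) - 83 = (3 + 81) - 83 = 84 - 83 = 1)
-93*u*103 = -93*1*103 = -93*103 = -9579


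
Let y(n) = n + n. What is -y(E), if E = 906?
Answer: -1812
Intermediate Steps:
y(n) = 2*n
-y(E) = -2*906 = -1*1812 = -1812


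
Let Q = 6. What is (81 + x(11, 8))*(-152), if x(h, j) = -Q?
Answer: -11400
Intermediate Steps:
x(h, j) = -6 (x(h, j) = -1*6 = -6)
(81 + x(11, 8))*(-152) = (81 - 6)*(-152) = 75*(-152) = -11400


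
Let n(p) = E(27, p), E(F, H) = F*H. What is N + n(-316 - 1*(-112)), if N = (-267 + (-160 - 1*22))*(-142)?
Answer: 58250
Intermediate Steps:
n(p) = 27*p
N = 63758 (N = (-267 + (-160 - 22))*(-142) = (-267 - 182)*(-142) = -449*(-142) = 63758)
N + n(-316 - 1*(-112)) = 63758 + 27*(-316 - 1*(-112)) = 63758 + 27*(-316 + 112) = 63758 + 27*(-204) = 63758 - 5508 = 58250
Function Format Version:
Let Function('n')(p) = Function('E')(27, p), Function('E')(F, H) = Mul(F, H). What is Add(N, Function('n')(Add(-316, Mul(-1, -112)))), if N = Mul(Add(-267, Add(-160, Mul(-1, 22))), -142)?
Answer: 58250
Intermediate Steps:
Function('n')(p) = Mul(27, p)
N = 63758 (N = Mul(Add(-267, Add(-160, -22)), -142) = Mul(Add(-267, -182), -142) = Mul(-449, -142) = 63758)
Add(N, Function('n')(Add(-316, Mul(-1, -112)))) = Add(63758, Mul(27, Add(-316, Mul(-1, -112)))) = Add(63758, Mul(27, Add(-316, 112))) = Add(63758, Mul(27, -204)) = Add(63758, -5508) = 58250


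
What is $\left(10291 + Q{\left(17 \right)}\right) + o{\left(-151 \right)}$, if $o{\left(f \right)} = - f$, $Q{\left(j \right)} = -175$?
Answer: $10267$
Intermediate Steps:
$\left(10291 + Q{\left(17 \right)}\right) + o{\left(-151 \right)} = \left(10291 - 175\right) - -151 = 10116 + 151 = 10267$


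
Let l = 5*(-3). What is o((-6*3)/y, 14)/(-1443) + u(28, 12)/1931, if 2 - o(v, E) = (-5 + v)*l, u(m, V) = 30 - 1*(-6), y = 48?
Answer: 44059/602472 ≈ 0.073130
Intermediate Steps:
l = -15
u(m, V) = 36 (u(m, V) = 30 + 6 = 36)
o(v, E) = -73 + 15*v (o(v, E) = 2 - (-5 + v)*(-15) = 2 - (75 - 15*v) = 2 + (-75 + 15*v) = -73 + 15*v)
o((-6*3)/y, 14)/(-1443) + u(28, 12)/1931 = (-73 + 15*(-6*3/48))/(-1443) + 36/1931 = (-73 + 15*(-18*1/48))*(-1/1443) + 36*(1/1931) = (-73 + 15*(-3/8))*(-1/1443) + 36/1931 = (-73 - 45/8)*(-1/1443) + 36/1931 = -629/8*(-1/1443) + 36/1931 = 17/312 + 36/1931 = 44059/602472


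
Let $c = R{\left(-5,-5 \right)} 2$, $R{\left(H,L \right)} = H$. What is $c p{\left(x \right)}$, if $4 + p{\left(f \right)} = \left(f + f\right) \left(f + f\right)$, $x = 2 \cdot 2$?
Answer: $-600$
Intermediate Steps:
$x = 4$
$p{\left(f \right)} = -4 + 4 f^{2}$ ($p{\left(f \right)} = -4 + \left(f + f\right) \left(f + f\right) = -4 + 2 f 2 f = -4 + 4 f^{2}$)
$c = -10$ ($c = \left(-5\right) 2 = -10$)
$c p{\left(x \right)} = - 10 \left(-4 + 4 \cdot 4^{2}\right) = - 10 \left(-4 + 4 \cdot 16\right) = - 10 \left(-4 + 64\right) = \left(-10\right) 60 = -600$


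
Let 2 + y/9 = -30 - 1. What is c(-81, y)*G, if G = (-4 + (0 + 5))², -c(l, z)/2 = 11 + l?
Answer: 140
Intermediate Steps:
y = -297 (y = -18 + 9*(-30 - 1) = -18 + 9*(-31) = -18 - 279 = -297)
c(l, z) = -22 - 2*l (c(l, z) = -2*(11 + l) = -22 - 2*l)
G = 1 (G = (-4 + 5)² = 1² = 1)
c(-81, y)*G = (-22 - 2*(-81))*1 = (-22 + 162)*1 = 140*1 = 140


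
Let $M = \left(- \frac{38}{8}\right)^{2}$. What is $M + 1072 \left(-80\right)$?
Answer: $- \frac{1371799}{16} \approx -85738.0$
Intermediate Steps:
$M = \frac{361}{16}$ ($M = \left(\left(-38\right) \frac{1}{8}\right)^{2} = \left(- \frac{19}{4}\right)^{2} = \frac{361}{16} \approx 22.563$)
$M + 1072 \left(-80\right) = \frac{361}{16} + 1072 \left(-80\right) = \frac{361}{16} - 85760 = - \frac{1371799}{16}$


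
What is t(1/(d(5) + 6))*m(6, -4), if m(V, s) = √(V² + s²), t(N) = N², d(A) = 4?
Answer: √13/50 ≈ 0.072111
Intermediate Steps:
t(1/(d(5) + 6))*m(6, -4) = (1/(4 + 6))²*√(6² + (-4)²) = (1/10)²*√(36 + 16) = (⅒)²*√52 = (2*√13)/100 = √13/50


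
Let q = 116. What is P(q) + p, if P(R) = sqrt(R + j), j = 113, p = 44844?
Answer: 44844 + sqrt(229) ≈ 44859.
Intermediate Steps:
P(R) = sqrt(113 + R) (P(R) = sqrt(R + 113) = sqrt(113 + R))
P(q) + p = sqrt(113 + 116) + 44844 = sqrt(229) + 44844 = 44844 + sqrt(229)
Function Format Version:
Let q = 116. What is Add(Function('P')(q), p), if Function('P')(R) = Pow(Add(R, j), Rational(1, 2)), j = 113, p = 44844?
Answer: Add(44844, Pow(229, Rational(1, 2))) ≈ 44859.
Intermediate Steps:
Function('P')(R) = Pow(Add(113, R), Rational(1, 2)) (Function('P')(R) = Pow(Add(R, 113), Rational(1, 2)) = Pow(Add(113, R), Rational(1, 2)))
Add(Function('P')(q), p) = Add(Pow(Add(113, 116), Rational(1, 2)), 44844) = Add(Pow(229, Rational(1, 2)), 44844) = Add(44844, Pow(229, Rational(1, 2)))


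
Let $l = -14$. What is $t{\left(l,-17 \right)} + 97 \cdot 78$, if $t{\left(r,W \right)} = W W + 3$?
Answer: $7858$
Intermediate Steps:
$t{\left(r,W \right)} = 3 + W^{2}$ ($t{\left(r,W \right)} = W^{2} + 3 = 3 + W^{2}$)
$t{\left(l,-17 \right)} + 97 \cdot 78 = \left(3 + \left(-17\right)^{2}\right) + 97 \cdot 78 = \left(3 + 289\right) + 7566 = 292 + 7566 = 7858$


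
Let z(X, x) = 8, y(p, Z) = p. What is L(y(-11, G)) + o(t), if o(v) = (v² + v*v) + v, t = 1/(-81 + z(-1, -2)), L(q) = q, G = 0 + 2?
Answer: -58690/5329 ≈ -11.013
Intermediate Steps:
G = 2
t = -1/73 (t = 1/(-81 + 8) = 1/(-73) = -1/73 ≈ -0.013699)
o(v) = v + 2*v² (o(v) = (v² + v²) + v = 2*v² + v = v + 2*v²)
L(y(-11, G)) + o(t) = -11 - (1 + 2*(-1/73))/73 = -11 - (1 - 2/73)/73 = -11 - 1/73*71/73 = -11 - 71/5329 = -58690/5329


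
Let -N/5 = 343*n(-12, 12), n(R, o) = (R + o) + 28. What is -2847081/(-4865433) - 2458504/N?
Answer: 1008200276821/19469841055 ≈ 51.783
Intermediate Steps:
n(R, o) = 28 + R + o
N = -48020 (N = -1715*(28 - 12 + 12) = -1715*28 = -5*9604 = -48020)
-2847081/(-4865433) - 2458504/N = -2847081/(-4865433) - 2458504/(-48020) = -2847081*(-1/4865433) - 2458504*(-1/48020) = 949027/1621811 + 614626/12005 = 1008200276821/19469841055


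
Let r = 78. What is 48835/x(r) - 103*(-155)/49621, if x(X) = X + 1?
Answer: 2424502770/3920059 ≈ 618.49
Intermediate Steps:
x(X) = 1 + X
48835/x(r) - 103*(-155)/49621 = 48835/(1 + 78) - 103*(-155)/49621 = 48835/79 + 15965*(1/49621) = 48835*(1/79) + 15965/49621 = 48835/79 + 15965/49621 = 2424502770/3920059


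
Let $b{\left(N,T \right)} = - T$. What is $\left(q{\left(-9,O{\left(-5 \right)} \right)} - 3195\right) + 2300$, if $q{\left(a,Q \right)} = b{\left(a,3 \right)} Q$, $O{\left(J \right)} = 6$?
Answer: $-913$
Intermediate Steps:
$q{\left(a,Q \right)} = - 3 Q$ ($q{\left(a,Q \right)} = \left(-1\right) 3 Q = - 3 Q$)
$\left(q{\left(-9,O{\left(-5 \right)} \right)} - 3195\right) + 2300 = \left(\left(-3\right) 6 - 3195\right) + 2300 = \left(-18 - 3195\right) + 2300 = -3213 + 2300 = -913$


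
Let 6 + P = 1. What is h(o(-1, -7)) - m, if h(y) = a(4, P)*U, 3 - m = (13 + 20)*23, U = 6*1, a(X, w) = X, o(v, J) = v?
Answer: 780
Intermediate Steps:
P = -5 (P = -6 + 1 = -5)
U = 6
m = -756 (m = 3 - (13 + 20)*23 = 3 - 33*23 = 3 - 1*759 = 3 - 759 = -756)
h(y) = 24 (h(y) = 4*6 = 24)
h(o(-1, -7)) - m = 24 - 1*(-756) = 24 + 756 = 780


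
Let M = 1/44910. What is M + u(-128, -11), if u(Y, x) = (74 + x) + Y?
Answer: -2919149/44910 ≈ -65.000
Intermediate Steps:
u(Y, x) = 74 + Y + x
M = 1/44910 ≈ 2.2267e-5
M + u(-128, -11) = 1/44910 + (74 - 128 - 11) = 1/44910 - 65 = -2919149/44910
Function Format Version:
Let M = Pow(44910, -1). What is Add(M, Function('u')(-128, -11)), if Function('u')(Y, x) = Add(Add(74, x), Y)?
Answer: Rational(-2919149, 44910) ≈ -65.000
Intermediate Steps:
Function('u')(Y, x) = Add(74, Y, x)
M = Rational(1, 44910) ≈ 2.2267e-5
Add(M, Function('u')(-128, -11)) = Add(Rational(1, 44910), Add(74, -128, -11)) = Add(Rational(1, 44910), -65) = Rational(-2919149, 44910)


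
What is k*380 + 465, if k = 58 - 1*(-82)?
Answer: 53665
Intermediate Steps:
k = 140 (k = 58 + 82 = 140)
k*380 + 465 = 140*380 + 465 = 53200 + 465 = 53665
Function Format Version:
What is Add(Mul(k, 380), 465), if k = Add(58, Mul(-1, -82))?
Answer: 53665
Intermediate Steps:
k = 140 (k = Add(58, 82) = 140)
Add(Mul(k, 380), 465) = Add(Mul(140, 380), 465) = Add(53200, 465) = 53665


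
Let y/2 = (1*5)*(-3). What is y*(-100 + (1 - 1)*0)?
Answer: 3000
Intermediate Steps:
y = -30 (y = 2*((1*5)*(-3)) = 2*(5*(-3)) = 2*(-15) = -30)
y*(-100 + (1 - 1)*0) = -30*(-100 + (1 - 1)*0) = -30*(-100 + 0*0) = -30*(-100 + 0) = -30*(-100) = 3000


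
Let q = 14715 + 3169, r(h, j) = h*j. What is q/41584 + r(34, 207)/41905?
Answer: 15324959/25626140 ≈ 0.59802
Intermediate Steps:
q = 17884
q/41584 + r(34, 207)/41905 = 17884/41584 + (34*207)/41905 = 17884*(1/41584) + 7038*(1/41905) = 4471/10396 + 414/2465 = 15324959/25626140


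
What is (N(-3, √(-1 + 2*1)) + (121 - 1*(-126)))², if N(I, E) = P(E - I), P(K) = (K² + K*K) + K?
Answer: 80089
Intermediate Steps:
P(K) = K + 2*K² (P(K) = (K² + K²) + K = 2*K² + K = K + 2*K²)
N(I, E) = (E - I)*(1 - 2*I + 2*E) (N(I, E) = (E - I)*(1 + 2*(E - I)) = (E - I)*(1 + (-2*I + 2*E)) = (E - I)*(1 - 2*I + 2*E))
(N(-3, √(-1 + 2*1)) + (121 - 1*(-126)))² = ((√(-1 + 2*1) - 1*(-3))*(1 - 2*(-3) + 2*√(-1 + 2*1)) + (121 - 1*(-126)))² = ((√(-1 + 2) + 3)*(1 + 6 + 2*√(-1 + 2)) + (121 + 126))² = ((√1 + 3)*(1 + 6 + 2*√1) + 247)² = ((1 + 3)*(1 + 6 + 2*1) + 247)² = (4*(1 + 6 + 2) + 247)² = (4*9 + 247)² = (36 + 247)² = 283² = 80089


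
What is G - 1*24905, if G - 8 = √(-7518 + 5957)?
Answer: -24897 + I*√1561 ≈ -24897.0 + 39.51*I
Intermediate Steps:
G = 8 + I*√1561 (G = 8 + √(-7518 + 5957) = 8 + √(-1561) = 8 + I*√1561 ≈ 8.0 + 39.51*I)
G - 1*24905 = (8 + I*√1561) - 1*24905 = (8 + I*√1561) - 24905 = -24897 + I*√1561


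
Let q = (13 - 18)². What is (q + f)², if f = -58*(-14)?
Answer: 700569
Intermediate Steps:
f = 812
q = 25 (q = (-5)² = 25)
(q + f)² = (25 + 812)² = 837² = 700569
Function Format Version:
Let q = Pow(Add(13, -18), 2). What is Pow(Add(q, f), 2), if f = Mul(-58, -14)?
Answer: 700569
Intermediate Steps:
f = 812
q = 25 (q = Pow(-5, 2) = 25)
Pow(Add(q, f), 2) = Pow(Add(25, 812), 2) = Pow(837, 2) = 700569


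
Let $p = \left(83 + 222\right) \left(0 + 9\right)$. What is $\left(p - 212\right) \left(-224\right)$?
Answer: $-567392$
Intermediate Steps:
$p = 2745$ ($p = 305 \cdot 9 = 2745$)
$\left(p - 212\right) \left(-224\right) = \left(2745 - 212\right) \left(-224\right) = 2533 \left(-224\right) = -567392$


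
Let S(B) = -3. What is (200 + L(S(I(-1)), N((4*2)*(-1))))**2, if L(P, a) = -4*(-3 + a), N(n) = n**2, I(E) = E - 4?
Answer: 1936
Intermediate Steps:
I(E) = -4 + E
L(P, a) = 12 - 4*a
(200 + L(S(I(-1)), N((4*2)*(-1))))**2 = (200 + (12 - 4*((4*2)*(-1))**2))**2 = (200 + (12 - 4*(8*(-1))**2))**2 = (200 + (12 - 4*(-8)**2))**2 = (200 + (12 - 4*64))**2 = (200 + (12 - 256))**2 = (200 - 244)**2 = (-44)**2 = 1936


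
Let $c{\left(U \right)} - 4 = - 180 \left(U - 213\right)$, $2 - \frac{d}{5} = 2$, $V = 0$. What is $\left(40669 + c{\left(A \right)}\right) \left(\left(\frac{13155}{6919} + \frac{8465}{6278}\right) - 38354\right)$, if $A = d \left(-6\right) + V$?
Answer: $- \frac{11965872582582149}{3948862} \approx -3.0302 \cdot 10^{9}$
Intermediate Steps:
$d = 0$ ($d = 10 - 10 = 0$)
$A = 0$ ($A = 0 \left(-6\right) + 0 = 0 + 0 = 0$)
$c{\left(U \right)} = 38344 - 180 U$ ($c{\left(U \right)} = 4 - 180 \left(U - 213\right) = 4 - 180 \left(-213 + U\right) = 4 - \left(-38340 + 180 U\right) = 38344 - 180 U$)
$\left(40669 + c{\left(A \right)}\right) \left(\left(\frac{13155}{6919} + \frac{8465}{6278}\right) - 38354\right) = \left(40669 + \left(38344 - 0\right)\right) \left(\left(\frac{13155}{6919} + \frac{8465}{6278}\right) - 38354\right) = \left(40669 + \left(38344 + 0\right)\right) \left(\left(13155 \cdot \frac{1}{6919} + 8465 \cdot \frac{1}{6278}\right) - 38354\right) = \left(40669 + 38344\right) \left(\left(\frac{13155}{6919} + \frac{8465}{6278}\right) - 38354\right) = 79013 \left(\frac{141156425}{43437482} - 38354\right) = 79013 \left(- \frac{1665860028203}{43437482}\right) = - \frac{11965872582582149}{3948862}$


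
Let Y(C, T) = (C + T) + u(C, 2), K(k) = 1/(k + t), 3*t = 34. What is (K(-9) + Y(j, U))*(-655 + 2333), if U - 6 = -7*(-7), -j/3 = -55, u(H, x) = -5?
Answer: 2530424/7 ≈ 3.6149e+5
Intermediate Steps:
t = 34/3 (t = (⅓)*34 = 34/3 ≈ 11.333)
K(k) = 1/(34/3 + k) (K(k) = 1/(k + 34/3) = 1/(34/3 + k))
j = 165 (j = -3*(-55) = 165)
U = 55 (U = 6 - 7*(-7) = 6 + 49 = 55)
Y(C, T) = -5 + C + T (Y(C, T) = (C + T) - 5 = -5 + C + T)
(K(-9) + Y(j, U))*(-655 + 2333) = (3/(34 + 3*(-9)) + (-5 + 165 + 55))*(-655 + 2333) = (3/(34 - 27) + 215)*1678 = (3/7 + 215)*1678 = (1508/7)*1678 = 2530424/7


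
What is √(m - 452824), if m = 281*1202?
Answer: I*√115062 ≈ 339.21*I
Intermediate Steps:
m = 337762
√(m - 452824) = √(337762 - 452824) = √(-115062) = I*√115062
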